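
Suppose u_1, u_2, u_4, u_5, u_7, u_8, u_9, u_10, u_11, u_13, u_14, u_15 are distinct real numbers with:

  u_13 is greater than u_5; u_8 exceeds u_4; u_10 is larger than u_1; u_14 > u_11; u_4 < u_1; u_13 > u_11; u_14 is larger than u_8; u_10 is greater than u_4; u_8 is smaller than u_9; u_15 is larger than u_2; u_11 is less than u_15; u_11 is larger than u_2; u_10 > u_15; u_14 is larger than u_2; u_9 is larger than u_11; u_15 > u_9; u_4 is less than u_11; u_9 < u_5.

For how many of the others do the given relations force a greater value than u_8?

6

From u_8 the given relations immediately reach u_9, u_14.
From those, u_15, u_5 — 4 in total.
From those, u_13, u_10 — 6 in total.
No other element is forced above u_8 by the given relations, so the count is 6.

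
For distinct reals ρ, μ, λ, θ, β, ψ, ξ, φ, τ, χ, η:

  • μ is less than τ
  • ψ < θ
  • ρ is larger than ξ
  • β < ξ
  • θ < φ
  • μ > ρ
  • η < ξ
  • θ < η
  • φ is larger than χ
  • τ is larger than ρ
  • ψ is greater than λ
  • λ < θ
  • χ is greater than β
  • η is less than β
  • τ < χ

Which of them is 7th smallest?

Piecing the relations together gives one ordering: λ < ψ < θ < η < β < ξ < ρ < μ < τ < χ < φ.
The 7th smallest is ρ.

ρ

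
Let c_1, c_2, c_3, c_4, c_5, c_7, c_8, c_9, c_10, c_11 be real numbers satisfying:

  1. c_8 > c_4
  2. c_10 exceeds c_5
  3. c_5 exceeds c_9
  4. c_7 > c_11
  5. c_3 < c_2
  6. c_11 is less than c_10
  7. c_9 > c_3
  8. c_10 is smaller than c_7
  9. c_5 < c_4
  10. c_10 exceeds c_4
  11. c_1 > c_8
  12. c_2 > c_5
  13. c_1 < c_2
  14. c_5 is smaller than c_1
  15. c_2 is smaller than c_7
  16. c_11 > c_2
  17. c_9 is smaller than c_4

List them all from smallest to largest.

Nothing is placed below c_3, so it is least; from there c_3 < c_9; c_9 < c_5; c_5 < c_4; c_4 < c_8; c_8 < c_1; c_1 < c_2; c_2 < c_11; c_11 < c_10; c_10 < c_7, each given directly.

c_3 < c_9 < c_5 < c_4 < c_8 < c_1 < c_2 < c_11 < c_10 < c_7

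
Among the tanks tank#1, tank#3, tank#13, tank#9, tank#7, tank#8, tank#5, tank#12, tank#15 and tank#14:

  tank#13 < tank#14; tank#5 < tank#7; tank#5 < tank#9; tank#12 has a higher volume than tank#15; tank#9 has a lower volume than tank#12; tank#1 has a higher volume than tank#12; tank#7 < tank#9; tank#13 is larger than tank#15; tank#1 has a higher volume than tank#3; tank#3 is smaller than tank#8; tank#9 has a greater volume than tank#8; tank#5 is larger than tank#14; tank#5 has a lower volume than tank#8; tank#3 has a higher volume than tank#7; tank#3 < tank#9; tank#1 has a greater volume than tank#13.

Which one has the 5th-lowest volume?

tank#7

Piecing the relations together gives one ordering: tank#15 < tank#13 < tank#14 < tank#5 < tank#7 < tank#3 < tank#8 < tank#9 < tank#12 < tank#1.
The 5th smallest is tank#7.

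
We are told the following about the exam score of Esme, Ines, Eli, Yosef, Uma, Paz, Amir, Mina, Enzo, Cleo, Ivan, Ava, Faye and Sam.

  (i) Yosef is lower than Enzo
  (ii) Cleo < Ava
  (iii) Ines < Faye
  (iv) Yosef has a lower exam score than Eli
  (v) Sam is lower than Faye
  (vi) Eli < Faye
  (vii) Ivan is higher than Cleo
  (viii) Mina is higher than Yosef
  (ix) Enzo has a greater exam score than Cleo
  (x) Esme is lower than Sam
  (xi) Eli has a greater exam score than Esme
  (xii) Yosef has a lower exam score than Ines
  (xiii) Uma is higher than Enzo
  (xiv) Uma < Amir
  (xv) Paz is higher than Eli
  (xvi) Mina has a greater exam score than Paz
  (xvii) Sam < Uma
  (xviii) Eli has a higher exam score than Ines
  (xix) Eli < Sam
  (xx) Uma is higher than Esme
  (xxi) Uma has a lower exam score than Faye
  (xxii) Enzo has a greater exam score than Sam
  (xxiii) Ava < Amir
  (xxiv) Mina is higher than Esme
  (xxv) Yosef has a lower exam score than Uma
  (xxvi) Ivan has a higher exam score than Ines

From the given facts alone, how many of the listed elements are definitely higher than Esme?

8

Directly above Esme: Eli, Sam, Uma, Mina.
One step further: Enzo, Paz, Amir, Faye (8 so far).
Nothing else is reachable above Esme; 8 in all.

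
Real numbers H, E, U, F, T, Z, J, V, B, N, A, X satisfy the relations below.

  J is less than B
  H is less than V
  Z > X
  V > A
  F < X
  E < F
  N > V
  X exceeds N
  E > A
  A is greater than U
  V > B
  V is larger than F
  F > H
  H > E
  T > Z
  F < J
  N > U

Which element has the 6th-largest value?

Chaining the given pairs: U < A < E < H < F < J < B < V < N < X < Z < T.
The 6th largest is B.

B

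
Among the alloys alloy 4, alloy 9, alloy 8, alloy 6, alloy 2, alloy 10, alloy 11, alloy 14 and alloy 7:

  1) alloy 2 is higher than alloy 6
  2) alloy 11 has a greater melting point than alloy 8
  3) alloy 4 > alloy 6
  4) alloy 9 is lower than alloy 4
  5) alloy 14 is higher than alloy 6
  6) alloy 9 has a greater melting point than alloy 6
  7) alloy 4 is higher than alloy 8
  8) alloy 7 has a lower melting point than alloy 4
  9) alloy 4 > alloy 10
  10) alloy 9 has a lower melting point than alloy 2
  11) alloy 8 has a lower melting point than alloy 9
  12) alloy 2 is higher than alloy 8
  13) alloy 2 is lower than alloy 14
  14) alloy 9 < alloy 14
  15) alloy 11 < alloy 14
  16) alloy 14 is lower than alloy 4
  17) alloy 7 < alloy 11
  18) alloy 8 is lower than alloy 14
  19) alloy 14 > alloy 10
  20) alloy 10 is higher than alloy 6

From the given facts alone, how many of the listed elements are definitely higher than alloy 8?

5

From alloy 8 the given relations immediately reach alloy 9, alloy 2, alloy 11, alloy 14, alloy 4.
No other element is forced above alloy 8 by the given relations, so the count is 5.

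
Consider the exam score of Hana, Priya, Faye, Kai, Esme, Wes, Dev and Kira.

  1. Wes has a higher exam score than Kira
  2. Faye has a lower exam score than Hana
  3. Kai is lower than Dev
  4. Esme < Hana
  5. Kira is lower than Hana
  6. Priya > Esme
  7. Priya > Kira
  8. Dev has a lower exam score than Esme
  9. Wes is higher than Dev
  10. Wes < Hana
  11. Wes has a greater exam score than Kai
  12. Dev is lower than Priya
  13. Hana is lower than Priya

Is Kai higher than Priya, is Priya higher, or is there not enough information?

The relevant relations are Kai < Dev; Dev < Esme; Esme < Hana; Hana < Priya.
Together: Kai < Dev < Esme < Hana < Priya.
So Priya is higher.

Priya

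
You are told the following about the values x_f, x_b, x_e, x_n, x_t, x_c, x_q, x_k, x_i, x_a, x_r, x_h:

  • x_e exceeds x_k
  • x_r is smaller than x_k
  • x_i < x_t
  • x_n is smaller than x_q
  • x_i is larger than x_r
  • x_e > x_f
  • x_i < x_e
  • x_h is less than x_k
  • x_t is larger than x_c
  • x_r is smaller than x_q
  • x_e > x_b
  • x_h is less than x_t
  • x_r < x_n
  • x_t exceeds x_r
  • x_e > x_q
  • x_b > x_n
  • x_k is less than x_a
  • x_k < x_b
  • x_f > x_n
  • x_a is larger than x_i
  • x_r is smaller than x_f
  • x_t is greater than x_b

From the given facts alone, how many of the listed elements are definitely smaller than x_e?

8

The elements the relations force below x_e are x_r, x_n, x_q, x_i, x_f, x_h, x_k, x_b — no chain reaches any other.
That is 8.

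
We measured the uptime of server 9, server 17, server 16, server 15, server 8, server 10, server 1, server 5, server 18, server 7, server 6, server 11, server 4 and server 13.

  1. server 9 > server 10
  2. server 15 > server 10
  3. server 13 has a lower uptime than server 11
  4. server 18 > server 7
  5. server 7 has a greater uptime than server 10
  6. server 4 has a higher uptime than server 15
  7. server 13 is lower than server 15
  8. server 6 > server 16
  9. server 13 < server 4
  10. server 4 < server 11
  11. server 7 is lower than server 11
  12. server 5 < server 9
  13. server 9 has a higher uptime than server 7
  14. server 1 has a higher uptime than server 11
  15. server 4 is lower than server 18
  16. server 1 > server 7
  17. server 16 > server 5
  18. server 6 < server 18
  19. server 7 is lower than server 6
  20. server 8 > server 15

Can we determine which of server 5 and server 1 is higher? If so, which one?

Following every chain through server 5: above server 5 we get server 16, server 9, server 6, server 18.
server 1 is not reached, and no chain runs the other way from server 1 to server 5.
So the given relations leave the order of server 5 and server 1 undetermined.

undetermined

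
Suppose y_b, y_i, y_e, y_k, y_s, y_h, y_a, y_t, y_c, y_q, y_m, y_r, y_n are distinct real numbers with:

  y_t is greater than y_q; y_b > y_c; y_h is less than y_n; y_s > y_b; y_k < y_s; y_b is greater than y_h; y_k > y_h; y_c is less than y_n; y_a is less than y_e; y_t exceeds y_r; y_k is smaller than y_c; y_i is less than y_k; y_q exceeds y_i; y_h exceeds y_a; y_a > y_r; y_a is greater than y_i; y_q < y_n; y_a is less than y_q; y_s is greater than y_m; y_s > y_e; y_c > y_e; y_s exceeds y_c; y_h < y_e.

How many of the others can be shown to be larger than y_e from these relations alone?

The elements the relations force above y_e are y_c, y_b, y_n, y_s — no chain reaches any other.
That is 4.

4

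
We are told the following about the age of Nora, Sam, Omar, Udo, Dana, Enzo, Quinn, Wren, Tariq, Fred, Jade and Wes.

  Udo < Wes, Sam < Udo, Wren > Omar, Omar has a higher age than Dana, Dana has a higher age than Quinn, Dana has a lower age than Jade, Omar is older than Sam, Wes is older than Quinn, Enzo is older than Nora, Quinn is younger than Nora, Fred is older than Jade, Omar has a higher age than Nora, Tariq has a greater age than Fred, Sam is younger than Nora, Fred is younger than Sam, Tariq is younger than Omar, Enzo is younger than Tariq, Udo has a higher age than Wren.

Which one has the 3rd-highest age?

Wren

Piecing the relations together gives one ordering: Quinn < Dana < Jade < Fred < Sam < Nora < Enzo < Tariq < Omar < Wren < Udo < Wes.
The 3rd largest is Wren.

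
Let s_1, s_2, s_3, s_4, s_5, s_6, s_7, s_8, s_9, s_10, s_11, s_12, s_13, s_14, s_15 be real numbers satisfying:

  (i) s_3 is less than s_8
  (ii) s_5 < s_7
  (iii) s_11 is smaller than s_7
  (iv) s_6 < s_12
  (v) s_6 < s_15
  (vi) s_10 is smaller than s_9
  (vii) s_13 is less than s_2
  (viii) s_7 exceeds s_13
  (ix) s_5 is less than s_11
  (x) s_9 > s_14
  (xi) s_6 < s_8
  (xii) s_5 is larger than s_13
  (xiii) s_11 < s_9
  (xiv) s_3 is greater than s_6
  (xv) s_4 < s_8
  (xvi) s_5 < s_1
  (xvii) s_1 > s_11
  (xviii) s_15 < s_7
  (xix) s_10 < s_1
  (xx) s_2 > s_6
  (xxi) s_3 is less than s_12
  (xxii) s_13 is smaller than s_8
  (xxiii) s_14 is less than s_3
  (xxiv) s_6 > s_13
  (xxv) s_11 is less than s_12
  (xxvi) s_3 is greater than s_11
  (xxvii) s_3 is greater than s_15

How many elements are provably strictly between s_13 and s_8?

5

The relations place s_13 below s_8. An element lies strictly between them when it is forced above s_13 and also forced below s_8.
Above s_13: {s_6, s_15, s_5, s_2, s_11, s_1, s_7, s_3, s_12, s_9}. Below s_8: {s_4, s_6, s_15, s_5, s_11, s_14, s_3}.
Intersection: {s_6, s_15, s_5, s_11, s_3} — 5.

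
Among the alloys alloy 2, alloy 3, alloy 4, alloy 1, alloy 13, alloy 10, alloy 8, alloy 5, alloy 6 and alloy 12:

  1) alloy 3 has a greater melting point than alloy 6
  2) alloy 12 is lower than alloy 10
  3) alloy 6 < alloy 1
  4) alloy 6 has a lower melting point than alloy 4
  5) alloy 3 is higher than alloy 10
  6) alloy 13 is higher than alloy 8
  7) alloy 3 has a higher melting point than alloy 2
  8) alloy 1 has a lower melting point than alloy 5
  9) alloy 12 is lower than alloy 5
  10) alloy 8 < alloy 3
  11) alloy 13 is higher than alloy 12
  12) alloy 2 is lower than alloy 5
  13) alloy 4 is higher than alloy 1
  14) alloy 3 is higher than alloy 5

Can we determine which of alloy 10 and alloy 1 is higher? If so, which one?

Following every chain through alloy 1: above alloy 1 we get alloy 4, alloy 5, alloy 3; below alloy 1 we get alloy 6.
alloy 10 is not reached, and no chain runs the other way from alloy 10 to alloy 1.
So the given relations leave the order of alloy 1 and alloy 10 undetermined.

undetermined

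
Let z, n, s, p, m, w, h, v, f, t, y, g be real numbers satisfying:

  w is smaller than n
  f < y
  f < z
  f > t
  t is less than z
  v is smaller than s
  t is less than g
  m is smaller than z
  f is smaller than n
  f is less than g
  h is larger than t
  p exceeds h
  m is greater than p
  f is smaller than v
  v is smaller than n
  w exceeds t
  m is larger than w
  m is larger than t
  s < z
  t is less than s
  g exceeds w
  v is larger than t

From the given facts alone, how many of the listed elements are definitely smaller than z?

8

From z the given relations immediately reach t, f, s, m.
From those, w, v, p — 7 in total.
From those, h — 8 in total.
Nothing else is reachable below z; 8 in all.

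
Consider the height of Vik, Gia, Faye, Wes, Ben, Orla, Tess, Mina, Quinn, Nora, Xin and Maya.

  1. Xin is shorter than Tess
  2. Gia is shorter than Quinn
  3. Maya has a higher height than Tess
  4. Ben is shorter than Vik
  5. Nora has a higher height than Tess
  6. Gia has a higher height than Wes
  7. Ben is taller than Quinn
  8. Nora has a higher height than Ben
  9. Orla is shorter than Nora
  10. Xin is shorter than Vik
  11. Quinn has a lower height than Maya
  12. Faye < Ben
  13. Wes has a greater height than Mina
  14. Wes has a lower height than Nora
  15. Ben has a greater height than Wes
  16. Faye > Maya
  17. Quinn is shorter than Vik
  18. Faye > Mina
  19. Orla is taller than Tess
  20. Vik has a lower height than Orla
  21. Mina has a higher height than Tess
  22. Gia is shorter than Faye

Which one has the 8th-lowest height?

The consecutive relations fix a unique order: Xin < Tess < Mina < Wes < Gia < Quinn < Maya < Faye < Ben < Vik < Orla < Nora.
Counting 8 from the smallest end gives Faye.

Faye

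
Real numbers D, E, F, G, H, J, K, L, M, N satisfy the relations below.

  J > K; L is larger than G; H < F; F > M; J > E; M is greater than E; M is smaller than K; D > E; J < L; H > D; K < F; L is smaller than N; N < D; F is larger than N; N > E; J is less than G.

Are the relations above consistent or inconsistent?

consistent

Every relation is compatible with E < M < K < J < G < L < N < D < H < F; the set is consistent.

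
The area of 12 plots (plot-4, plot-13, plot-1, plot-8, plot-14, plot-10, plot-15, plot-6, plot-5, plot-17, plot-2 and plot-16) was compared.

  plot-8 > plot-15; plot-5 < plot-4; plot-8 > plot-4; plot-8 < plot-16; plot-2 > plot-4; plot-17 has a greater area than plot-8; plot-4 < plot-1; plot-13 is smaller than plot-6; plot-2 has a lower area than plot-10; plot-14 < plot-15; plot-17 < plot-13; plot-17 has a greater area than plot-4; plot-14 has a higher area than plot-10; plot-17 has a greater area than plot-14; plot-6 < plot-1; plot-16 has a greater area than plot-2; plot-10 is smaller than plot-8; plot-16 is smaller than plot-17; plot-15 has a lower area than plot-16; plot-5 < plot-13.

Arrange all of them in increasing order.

Nothing is placed below plot-5, so it is least; from there plot-5 < plot-4; plot-4 < plot-2; plot-2 < plot-10; plot-10 < plot-14; plot-14 < plot-15; plot-15 < plot-8; plot-8 < plot-16; plot-16 < plot-17; plot-17 < plot-13; plot-13 < plot-6; plot-6 < plot-1, each given directly.

plot-5 < plot-4 < plot-2 < plot-10 < plot-14 < plot-15 < plot-8 < plot-16 < plot-17 < plot-13 < plot-6 < plot-1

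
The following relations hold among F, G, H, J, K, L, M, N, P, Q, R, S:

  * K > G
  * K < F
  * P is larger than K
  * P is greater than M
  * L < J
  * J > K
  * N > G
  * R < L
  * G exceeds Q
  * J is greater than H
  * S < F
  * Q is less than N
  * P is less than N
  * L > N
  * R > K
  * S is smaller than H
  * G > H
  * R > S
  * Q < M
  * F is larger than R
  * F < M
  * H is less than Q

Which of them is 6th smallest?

Piecing the relations together gives one ordering: S < H < Q < G < K < R < F < M < P < N < L < J.
The 6th smallest is R.

R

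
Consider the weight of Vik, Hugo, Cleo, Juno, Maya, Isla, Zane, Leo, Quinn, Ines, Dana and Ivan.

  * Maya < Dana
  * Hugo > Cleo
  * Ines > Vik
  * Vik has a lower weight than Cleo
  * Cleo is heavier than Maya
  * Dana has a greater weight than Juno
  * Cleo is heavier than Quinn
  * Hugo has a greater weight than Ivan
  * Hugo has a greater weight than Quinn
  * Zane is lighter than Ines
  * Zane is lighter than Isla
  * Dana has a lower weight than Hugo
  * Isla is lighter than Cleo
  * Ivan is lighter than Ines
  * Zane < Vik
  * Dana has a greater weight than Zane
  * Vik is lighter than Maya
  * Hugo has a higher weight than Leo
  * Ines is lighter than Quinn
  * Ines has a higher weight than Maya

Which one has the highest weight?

Chaining downward from Hugo: directly below it, Ivan, Dana, Quinn, Cleo, Leo; then Zane, Juno, Vik, Maya, Isla, Ines.
That covers every other element, and nothing is given above Hugo, so Hugo is the highest weight.

Hugo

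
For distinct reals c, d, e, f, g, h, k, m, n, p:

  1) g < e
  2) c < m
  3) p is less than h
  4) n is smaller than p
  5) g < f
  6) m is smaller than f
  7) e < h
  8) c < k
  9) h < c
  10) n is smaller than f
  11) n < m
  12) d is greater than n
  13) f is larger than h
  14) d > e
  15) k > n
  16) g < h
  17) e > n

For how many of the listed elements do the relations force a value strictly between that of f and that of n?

5

The relations place n below f. An element lies strictly between them when it is forced above n and also forced below f.
Above n: {e, p, d, h, c, m, k}. Below f: {g, e, p, h, c, m}.
Intersection: {e, p, h, c, m} — 5.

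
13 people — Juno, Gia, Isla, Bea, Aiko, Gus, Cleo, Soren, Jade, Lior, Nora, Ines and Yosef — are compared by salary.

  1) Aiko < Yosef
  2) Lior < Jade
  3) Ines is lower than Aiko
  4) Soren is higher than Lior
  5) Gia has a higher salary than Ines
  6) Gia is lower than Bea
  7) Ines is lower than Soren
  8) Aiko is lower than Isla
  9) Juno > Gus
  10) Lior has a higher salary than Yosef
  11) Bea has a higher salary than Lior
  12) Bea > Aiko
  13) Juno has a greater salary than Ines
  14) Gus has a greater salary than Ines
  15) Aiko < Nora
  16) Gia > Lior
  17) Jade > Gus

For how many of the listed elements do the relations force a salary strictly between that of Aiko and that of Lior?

Chaining upward from Aiko reaches: Yosef, Isla, Jade, Soren, Gia, Bea, Nora.
Chaining downward from Lior reaches: Ines, Yosef.
Strictly between Aiko and Lior are those in both lists: Yosef — 1 element.

1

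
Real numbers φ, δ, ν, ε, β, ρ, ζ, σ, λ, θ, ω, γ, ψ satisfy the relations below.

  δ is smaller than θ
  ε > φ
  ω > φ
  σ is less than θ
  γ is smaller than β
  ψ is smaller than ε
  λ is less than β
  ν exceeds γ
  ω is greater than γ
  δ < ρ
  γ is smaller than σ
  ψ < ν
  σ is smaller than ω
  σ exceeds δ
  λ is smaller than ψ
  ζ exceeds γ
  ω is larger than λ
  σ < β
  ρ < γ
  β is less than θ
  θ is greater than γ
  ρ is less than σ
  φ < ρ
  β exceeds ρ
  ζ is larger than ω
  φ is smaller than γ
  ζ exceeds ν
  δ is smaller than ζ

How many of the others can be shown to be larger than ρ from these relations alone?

The elements the relations force above ρ are γ, σ, ν, ω, β, θ, ζ — no chain reaches any other.
That is 7.

7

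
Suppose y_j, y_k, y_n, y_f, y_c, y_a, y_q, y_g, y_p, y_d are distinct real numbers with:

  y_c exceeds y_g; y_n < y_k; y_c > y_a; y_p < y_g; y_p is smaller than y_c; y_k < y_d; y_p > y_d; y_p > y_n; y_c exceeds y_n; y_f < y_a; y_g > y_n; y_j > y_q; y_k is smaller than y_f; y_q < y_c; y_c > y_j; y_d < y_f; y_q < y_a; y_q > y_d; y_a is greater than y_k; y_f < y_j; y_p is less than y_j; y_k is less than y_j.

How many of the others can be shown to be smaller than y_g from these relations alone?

The elements the relations force below y_g are y_n, y_k, y_d, y_p — no chain reaches any other.
That is 4.

4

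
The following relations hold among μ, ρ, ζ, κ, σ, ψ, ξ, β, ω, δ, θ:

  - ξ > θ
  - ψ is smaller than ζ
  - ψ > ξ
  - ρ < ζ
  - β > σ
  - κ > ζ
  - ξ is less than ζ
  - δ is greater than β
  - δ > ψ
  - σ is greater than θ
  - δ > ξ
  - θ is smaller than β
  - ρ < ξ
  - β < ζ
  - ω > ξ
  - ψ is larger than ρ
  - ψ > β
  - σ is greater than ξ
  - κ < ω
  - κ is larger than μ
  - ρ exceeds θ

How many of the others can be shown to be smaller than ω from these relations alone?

9

Directly below ω: ξ, κ.
One step further: θ, ρ, μ, ζ (6 so far).
One step further: β, ψ (8 so far).
One step further: σ (9 so far).
Nothing else is reachable below ω; 9 in all.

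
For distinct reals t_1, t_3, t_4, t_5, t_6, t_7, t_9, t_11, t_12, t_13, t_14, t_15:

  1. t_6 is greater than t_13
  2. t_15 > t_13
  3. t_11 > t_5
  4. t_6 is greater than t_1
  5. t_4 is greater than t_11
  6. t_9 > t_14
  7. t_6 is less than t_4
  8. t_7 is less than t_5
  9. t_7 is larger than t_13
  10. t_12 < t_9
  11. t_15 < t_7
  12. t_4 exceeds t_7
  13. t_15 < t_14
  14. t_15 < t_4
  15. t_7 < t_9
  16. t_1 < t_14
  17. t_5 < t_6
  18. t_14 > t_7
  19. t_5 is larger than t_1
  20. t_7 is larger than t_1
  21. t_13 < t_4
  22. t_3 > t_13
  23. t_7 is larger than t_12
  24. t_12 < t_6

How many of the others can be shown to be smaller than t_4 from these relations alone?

From t_4 the given relations immediately reach t_13, t_15, t_7, t_6, t_11.
From those, t_1, t_12, t_5 — 8 in total.
No other element is forced below t_4 by the given relations, so the count is 8.

8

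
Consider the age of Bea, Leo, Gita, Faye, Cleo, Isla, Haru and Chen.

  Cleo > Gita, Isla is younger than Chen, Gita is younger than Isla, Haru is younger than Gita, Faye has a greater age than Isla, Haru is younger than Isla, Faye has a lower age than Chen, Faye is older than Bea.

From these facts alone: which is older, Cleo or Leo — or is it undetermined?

undetermined

Following every chain through Leo: nothing is chained to Leo.
Cleo is not reached, and no chain runs the other way from Cleo to Leo.
So the given relations leave the order of Leo and Cleo undetermined.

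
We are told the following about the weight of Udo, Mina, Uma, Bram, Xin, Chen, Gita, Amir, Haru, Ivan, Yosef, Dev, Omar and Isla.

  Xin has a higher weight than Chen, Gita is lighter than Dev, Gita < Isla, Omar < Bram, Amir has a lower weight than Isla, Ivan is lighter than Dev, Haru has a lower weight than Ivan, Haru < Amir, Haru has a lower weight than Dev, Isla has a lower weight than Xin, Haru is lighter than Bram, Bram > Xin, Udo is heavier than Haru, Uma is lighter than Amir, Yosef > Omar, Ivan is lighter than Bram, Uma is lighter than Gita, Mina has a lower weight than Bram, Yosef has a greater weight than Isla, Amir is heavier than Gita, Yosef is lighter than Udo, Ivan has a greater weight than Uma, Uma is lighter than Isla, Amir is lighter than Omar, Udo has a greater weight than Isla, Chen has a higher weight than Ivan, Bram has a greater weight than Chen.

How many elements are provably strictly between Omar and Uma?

The relations place Uma below Omar. An element lies strictly between them when it is forced above Uma and also forced below Omar.
Above Uma: {Ivan, Gita, Amir, Chen, Isla, Yosef, Xin, Dev, Udo, Bram}. Below Omar: {Haru, Gita, Amir}.
Intersection: {Gita, Amir} — 2.

2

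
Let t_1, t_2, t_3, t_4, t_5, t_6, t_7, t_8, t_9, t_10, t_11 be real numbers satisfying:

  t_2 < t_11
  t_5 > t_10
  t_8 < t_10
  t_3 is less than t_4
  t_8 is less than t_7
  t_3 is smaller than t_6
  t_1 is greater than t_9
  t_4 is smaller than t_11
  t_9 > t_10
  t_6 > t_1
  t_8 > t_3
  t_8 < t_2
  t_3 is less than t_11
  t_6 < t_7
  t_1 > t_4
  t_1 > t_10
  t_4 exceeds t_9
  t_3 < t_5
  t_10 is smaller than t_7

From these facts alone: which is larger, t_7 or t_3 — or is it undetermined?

t_7

t_3 < t_8 and t_8 < t_10 give t_3 < t_10.
Then t_10 < t_9 extends the chain to t_9.
Then t_9 < t_1 extends the chain to t_1.
Then t_1 < t_6 extends the chain to t_6.
Then t_6 < t_7 extends the chain to t_7.
So t_7 is larger.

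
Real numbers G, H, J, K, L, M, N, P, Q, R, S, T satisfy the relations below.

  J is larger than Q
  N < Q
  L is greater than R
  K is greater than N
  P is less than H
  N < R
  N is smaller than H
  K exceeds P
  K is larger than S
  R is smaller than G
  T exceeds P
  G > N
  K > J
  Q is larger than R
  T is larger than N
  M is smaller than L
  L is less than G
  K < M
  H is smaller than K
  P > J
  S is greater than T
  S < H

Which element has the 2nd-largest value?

Chaining the given pairs: N < R < Q < J < P < T < S < H < K < M < L < G.
The 2nd largest is L.

L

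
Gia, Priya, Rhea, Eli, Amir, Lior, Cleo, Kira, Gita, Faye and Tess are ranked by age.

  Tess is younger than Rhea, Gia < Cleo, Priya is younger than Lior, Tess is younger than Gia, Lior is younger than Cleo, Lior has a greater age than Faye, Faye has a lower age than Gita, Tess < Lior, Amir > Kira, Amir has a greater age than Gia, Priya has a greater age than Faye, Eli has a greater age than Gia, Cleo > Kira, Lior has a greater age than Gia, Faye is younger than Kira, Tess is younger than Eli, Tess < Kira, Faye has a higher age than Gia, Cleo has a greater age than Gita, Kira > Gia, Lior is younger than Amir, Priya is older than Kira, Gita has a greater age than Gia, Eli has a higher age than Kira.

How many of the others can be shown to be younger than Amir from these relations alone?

6

The elements the relations force below Amir are Tess, Gia, Faye, Kira, Priya, Lior — no chain reaches any other.
That is 6.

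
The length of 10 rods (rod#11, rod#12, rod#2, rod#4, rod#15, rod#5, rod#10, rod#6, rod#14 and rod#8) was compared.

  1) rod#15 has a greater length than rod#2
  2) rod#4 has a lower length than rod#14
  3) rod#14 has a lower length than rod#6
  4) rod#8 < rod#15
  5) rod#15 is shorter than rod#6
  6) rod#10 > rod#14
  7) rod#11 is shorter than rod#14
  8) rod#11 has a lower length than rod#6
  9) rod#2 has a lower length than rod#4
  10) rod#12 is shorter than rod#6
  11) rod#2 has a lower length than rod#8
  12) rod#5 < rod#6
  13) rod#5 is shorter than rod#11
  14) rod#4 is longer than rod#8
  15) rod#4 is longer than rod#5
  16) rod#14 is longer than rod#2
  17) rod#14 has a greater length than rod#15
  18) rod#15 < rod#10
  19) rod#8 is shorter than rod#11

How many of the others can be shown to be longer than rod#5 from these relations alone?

5

The elements the relations force above rod#5 are rod#11, rod#4, rod#14, rod#6, rod#10 — no chain reaches any other.
That is 5.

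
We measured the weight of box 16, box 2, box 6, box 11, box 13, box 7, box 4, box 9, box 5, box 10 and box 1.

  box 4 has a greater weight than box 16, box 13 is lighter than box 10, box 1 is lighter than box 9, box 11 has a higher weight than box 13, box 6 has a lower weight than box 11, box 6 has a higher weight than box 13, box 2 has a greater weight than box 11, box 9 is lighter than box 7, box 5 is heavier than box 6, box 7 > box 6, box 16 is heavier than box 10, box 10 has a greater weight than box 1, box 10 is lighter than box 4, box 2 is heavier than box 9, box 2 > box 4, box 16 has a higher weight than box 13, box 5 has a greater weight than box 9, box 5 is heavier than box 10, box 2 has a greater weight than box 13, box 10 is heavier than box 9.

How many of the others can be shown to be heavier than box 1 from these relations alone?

From box 1 the given relations immediately reach box 9, box 10.
From those, box 16, box 4, box 5, box 2, box 7 — 7 in total.
Nothing else is reachable above box 1; 7 in all.

7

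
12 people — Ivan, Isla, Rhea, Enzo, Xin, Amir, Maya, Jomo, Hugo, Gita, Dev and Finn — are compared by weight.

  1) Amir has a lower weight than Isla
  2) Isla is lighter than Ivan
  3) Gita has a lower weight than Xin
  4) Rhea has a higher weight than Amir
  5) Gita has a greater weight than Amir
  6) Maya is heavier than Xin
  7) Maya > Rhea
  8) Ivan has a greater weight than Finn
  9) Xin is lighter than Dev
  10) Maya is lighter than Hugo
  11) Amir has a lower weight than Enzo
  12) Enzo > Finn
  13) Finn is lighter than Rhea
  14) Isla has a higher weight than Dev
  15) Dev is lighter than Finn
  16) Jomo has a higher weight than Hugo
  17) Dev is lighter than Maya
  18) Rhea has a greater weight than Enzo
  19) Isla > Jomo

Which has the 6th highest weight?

The consecutive relations fix a unique order: Amir < Gita < Xin < Dev < Finn < Enzo < Rhea < Maya < Hugo < Jomo < Isla < Ivan.
The 6th largest is Rhea.

Rhea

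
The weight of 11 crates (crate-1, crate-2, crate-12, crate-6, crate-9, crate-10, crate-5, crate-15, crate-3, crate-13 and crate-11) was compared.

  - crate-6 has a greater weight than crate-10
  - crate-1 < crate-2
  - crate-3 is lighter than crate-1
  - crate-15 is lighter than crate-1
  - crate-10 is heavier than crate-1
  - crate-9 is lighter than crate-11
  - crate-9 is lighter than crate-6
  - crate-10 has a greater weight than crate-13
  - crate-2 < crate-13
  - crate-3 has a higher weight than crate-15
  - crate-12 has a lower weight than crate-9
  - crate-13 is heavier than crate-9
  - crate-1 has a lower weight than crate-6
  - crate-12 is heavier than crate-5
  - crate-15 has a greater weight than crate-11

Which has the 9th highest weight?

crate-9

Chaining the given pairs: crate-5 < crate-12 < crate-9 < crate-11 < crate-15 < crate-3 < crate-1 < crate-2 < crate-13 < crate-10 < crate-6.
Counting 9 from the largest end gives crate-9.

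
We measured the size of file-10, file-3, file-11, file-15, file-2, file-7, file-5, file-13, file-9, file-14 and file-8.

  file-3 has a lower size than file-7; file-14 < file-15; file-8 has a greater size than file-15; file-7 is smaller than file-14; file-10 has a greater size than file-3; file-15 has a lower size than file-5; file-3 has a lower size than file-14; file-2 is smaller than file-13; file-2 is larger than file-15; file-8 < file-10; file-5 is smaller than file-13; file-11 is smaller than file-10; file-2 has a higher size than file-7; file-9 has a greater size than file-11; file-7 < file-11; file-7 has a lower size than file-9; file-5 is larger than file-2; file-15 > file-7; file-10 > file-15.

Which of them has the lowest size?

file-3

file-7 is not least since file-3 < file-7; file-14 is not least since file-3 < file-14; file-11 is not least since file-7 < file-11; file-15 is not least since file-14 < file-15; file-2 is not least since file-15 < file-2; file-9 is not least since file-7 < file-9; file-5 is not least since file-2 < file-5; file-13 is not least since file-2 < file-13; file-8 is not least since file-15 < file-8; file-10 is not least since file-11 < file-10.
Only file-3 has nothing below it, so file-3 is the lowest size.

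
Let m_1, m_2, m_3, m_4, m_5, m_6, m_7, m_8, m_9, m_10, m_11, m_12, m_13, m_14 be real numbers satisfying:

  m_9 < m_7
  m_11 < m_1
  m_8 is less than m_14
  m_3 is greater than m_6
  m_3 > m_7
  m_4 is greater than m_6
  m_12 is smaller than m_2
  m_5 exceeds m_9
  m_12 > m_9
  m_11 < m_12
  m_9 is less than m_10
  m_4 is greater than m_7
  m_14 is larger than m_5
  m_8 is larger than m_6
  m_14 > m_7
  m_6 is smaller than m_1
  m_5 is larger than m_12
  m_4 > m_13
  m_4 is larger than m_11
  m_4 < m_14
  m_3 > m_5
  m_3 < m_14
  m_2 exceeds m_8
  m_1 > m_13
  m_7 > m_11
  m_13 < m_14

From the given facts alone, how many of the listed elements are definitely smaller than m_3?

The elements the relations force below m_3 are m_11, m_9, m_6, m_7, m_12, m_5 — no chain reaches any other.
That is 6.

6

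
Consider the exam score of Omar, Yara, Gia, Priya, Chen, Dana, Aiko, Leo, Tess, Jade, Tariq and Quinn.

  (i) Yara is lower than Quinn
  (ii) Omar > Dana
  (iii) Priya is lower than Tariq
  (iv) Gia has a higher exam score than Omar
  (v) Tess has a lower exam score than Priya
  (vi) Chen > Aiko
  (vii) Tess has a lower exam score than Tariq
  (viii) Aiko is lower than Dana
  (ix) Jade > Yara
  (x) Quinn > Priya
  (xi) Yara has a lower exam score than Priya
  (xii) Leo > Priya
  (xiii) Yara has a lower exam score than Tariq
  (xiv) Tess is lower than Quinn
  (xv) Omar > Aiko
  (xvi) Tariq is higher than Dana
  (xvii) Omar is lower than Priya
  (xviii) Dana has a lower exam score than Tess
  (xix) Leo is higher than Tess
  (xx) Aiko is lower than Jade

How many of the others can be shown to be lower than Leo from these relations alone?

6

From Leo the given relations immediately reach Tess, Priya.
From those, Dana, Yara, Omar — 5 in total.
From those, Aiko — 6 in total.
No other element is forced below Leo by the given relations, so the count is 6.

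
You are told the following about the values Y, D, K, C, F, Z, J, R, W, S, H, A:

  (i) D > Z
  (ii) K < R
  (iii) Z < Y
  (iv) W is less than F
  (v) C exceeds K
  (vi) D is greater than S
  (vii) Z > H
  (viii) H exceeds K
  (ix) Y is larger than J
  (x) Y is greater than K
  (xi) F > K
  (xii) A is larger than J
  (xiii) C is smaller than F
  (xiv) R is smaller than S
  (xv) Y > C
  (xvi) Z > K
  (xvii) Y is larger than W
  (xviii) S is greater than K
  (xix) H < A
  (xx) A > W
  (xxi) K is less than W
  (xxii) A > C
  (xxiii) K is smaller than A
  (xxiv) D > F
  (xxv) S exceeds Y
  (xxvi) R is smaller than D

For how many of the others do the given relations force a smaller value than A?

The elements the relations force below A are K, W, C, H, J — no chain reaches any other.
That is 5.

5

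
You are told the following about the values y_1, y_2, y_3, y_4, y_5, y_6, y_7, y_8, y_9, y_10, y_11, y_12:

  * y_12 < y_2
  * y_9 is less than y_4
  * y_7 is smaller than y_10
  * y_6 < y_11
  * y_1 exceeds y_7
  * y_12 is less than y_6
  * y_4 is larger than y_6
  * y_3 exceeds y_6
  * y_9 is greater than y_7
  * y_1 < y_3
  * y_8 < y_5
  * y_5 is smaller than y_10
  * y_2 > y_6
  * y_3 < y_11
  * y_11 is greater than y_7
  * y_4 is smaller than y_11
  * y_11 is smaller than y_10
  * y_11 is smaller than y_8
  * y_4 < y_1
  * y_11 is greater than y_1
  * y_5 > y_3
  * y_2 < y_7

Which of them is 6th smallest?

y_4

Chaining the given pairs: y_12 < y_6 < y_2 < y_7 < y_9 < y_4 < y_1 < y_3 < y_11 < y_8 < y_5 < y_10.
Counting 6 from the smallest end gives y_4.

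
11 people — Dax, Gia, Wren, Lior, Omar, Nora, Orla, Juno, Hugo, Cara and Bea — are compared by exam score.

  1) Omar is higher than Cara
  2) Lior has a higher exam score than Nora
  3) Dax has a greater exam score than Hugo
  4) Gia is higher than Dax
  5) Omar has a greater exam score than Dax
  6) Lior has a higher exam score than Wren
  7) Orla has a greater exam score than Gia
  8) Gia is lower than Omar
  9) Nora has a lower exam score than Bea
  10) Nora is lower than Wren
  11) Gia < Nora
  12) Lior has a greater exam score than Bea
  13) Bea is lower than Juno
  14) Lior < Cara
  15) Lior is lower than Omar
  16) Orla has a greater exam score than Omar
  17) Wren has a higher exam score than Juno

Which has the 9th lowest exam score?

The consecutive relations fix a unique order: Hugo < Dax < Gia < Nora < Bea < Juno < Wren < Lior < Cara < Omar < Orla.
Counting 9 from the smallest end gives Cara.

Cara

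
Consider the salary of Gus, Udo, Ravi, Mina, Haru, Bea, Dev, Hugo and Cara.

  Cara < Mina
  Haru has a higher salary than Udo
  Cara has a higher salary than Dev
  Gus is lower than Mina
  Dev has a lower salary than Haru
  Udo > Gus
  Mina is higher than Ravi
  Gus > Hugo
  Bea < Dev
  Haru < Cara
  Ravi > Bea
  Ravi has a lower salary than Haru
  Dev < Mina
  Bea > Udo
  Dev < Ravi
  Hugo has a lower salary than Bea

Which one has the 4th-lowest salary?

Bea

Piecing the relations together gives one ordering: Hugo < Gus < Udo < Bea < Dev < Ravi < Haru < Cara < Mina.
The 4th smallest is Bea.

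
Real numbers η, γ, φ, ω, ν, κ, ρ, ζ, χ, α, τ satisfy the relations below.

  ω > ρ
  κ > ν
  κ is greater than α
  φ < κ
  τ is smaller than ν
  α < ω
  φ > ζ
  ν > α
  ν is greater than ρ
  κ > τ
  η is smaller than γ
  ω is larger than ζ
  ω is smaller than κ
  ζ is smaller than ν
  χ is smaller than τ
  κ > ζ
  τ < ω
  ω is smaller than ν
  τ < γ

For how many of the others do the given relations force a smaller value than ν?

6

Directly below ν: ζ, α, ρ, τ, ω.
One step further: χ (6 so far).
Nothing else is reachable below ν; 6 in all.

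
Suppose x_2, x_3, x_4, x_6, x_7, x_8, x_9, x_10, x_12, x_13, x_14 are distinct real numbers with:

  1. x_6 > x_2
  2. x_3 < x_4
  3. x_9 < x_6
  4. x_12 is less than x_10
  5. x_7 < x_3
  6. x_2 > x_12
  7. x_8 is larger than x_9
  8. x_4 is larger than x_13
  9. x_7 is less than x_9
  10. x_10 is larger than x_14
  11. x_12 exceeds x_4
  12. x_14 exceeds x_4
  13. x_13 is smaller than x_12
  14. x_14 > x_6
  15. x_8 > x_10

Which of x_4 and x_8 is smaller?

x_4

x_4 < x_12 and x_12 < x_2 give x_4 < x_2.
With x_2 < x_6: x_4 < x_12 < x_2 < x_6.
With x_6 < x_14: x_4 < x_12 < x_2 < x_6 < x_14.
Then x_14 < x_10 extends the chain to x_10.
With x_10 < x_8: x_4 < x_12 < x_2 < x_6 < x_14 < x_10 < x_8.
So x_4 < x_8; x_4 is the smaller of the two.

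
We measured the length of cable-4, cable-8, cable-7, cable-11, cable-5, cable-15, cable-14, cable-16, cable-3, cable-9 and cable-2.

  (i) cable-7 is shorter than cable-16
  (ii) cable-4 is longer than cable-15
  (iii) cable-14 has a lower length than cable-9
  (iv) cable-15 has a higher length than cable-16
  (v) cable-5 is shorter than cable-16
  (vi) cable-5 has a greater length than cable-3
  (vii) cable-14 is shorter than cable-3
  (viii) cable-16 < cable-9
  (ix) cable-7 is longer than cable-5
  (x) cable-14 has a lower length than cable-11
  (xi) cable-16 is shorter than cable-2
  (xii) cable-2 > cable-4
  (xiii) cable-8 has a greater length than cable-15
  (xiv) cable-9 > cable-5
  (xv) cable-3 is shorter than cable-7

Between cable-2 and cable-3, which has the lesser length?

Chaining the given relations: cable-3 < cable-5 < cable-7 < cable-16 < cable-15 < cable-4 < cable-2.
So cable-3 < cable-2; cable-3 is the shorter of the two.

cable-3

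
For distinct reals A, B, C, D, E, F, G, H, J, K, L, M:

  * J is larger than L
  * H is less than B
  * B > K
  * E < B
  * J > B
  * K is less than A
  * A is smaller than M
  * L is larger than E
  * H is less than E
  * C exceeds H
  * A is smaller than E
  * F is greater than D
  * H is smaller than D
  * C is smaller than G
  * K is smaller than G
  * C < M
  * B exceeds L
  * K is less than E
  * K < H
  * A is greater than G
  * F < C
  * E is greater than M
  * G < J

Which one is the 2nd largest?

B

Chaining the given pairs: K < H < D < F < C < G < A < M < E < L < B < J.
Counting 2 from the largest end gives B.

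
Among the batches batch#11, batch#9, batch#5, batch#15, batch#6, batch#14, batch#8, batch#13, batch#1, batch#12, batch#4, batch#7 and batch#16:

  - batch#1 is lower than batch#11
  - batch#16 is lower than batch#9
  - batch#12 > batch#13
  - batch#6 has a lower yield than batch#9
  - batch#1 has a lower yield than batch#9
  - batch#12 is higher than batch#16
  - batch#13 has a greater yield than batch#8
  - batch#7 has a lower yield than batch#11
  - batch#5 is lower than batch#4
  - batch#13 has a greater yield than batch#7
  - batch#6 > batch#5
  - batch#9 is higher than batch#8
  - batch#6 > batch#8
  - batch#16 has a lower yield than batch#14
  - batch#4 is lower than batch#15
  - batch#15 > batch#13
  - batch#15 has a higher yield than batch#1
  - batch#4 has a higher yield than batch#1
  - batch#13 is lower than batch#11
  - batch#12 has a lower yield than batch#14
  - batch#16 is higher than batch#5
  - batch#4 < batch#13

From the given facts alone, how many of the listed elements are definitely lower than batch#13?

5

The elements the relations force below batch#13 are batch#5, batch#1, batch#4, batch#8, batch#7 — no chain reaches any other.
That is 5.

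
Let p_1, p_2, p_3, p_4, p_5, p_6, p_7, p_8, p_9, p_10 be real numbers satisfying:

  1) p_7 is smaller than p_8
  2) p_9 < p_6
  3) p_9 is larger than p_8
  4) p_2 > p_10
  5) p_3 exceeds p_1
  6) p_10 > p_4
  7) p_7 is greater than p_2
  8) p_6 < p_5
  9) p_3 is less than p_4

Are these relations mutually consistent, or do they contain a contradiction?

consistent

The single ordering p_1 < p_3 < p_4 < p_10 < p_2 < p_7 < p_8 < p_9 < p_6 < p_5 satisfies every listed relation, so no contradiction arises.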